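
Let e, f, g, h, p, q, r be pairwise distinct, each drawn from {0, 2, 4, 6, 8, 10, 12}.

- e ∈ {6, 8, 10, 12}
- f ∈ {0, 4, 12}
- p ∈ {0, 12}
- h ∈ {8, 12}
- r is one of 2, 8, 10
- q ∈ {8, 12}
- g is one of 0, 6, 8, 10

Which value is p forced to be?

Among the 7 variables, 2 fits only r (and all 7 values in {0, 2, 4, 6, 8, 10, 12} must be used), so r = 2.
The 6 still-open variables together cover exactly {0, 4, 6, 8, 10, 12} — 6 values for 6 variables — and 4 appears only in f's list, so f = 4.
The 2 variables h and q are confined to {8, 12}, which locks those values in; drop them from e, g, p.
So p = 0.

0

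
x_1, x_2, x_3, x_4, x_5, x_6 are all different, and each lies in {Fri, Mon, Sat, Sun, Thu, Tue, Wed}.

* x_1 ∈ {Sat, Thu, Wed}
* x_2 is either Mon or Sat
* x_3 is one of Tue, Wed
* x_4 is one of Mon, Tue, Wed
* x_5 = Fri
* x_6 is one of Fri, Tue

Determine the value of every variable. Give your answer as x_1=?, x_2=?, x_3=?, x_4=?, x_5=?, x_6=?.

x_5 must be Fri (only option left). Strike Fri from x_6.
x_6's domain is down to {Tue}, so x_6 = Tue. Eliminate Tue elsewhere: x_3, x_4.
x_3's domain is down to {Wed}, so x_3 = Wed. Strike Wed from x_1, x_4.
x_4 has just one choice, so x_4 = Mon. Eliminate Mon elsewhere: x_2.
x_2 has just one choice, so x_2 = Sat. Remove Sat from x_1.
x_1's domain is down to {Thu}, so x_1 = Thu.

x_1=Thu, x_2=Sat, x_3=Wed, x_4=Mon, x_5=Fri, x_6=Tue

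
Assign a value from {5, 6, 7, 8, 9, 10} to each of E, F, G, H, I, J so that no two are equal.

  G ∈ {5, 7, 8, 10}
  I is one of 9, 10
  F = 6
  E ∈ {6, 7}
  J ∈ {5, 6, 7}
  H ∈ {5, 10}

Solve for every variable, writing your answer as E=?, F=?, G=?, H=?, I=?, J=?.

E=7, F=6, G=8, H=10, I=9, J=5

F's domain is down to {6}, so F = 6. Eliminate 6 elsewhere: E, J.
E has just one choice, so E = 7. So G, J can't be 7.
J's domain is down to {5}, so J = 5. Remove 5 from G, H.
H must be 10 (only option left). Remove 10 from G, I.
I has just one choice, so I = 9.
G must be 8 (only option left).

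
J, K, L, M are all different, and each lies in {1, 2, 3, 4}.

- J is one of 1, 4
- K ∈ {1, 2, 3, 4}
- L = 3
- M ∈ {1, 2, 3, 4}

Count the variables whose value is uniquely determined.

L has just one choice, so L = 3. Strike 3 from K, M.
Determined: L=3. The other variables each still have more than one consistent value. That makes 1.

1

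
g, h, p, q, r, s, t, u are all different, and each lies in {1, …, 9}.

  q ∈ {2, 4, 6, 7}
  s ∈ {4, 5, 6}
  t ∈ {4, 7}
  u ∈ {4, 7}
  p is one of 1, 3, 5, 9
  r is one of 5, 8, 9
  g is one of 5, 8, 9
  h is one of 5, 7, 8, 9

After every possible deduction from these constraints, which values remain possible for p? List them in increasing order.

The 2 variables t and u are confined to {4, 7}, which locks those values in; drop them from h, q, s.
g, h, r between them cover only {5, 8, 9} — a naked triple. Remove those values from p, s.
s's domain is down to {6}, so s = 6. Remove 6 from q.
q's domain is down to {2}, so q = 2.
No further eliminations apply; p can still be any of 1, 3.

1, 3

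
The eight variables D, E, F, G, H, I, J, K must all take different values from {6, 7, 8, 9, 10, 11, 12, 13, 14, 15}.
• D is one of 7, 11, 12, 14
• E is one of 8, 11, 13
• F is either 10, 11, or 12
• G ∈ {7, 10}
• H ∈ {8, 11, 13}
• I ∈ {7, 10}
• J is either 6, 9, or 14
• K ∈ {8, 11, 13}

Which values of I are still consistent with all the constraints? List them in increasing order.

7, 10

G and I share exactly the 2 values {7, 10}; by pigeonhole those values go to them, so strike 7, 10 from D, F.
E, H, K between them cover only {8, 11, 13} — a naked triple. Remove those values from D, F.
That leaves F = 12. So D can't be 12.
D's domain is down to {14}, so D = 14. Remove 14 from J.
No further eliminations apply; I can still be any of 7, 10.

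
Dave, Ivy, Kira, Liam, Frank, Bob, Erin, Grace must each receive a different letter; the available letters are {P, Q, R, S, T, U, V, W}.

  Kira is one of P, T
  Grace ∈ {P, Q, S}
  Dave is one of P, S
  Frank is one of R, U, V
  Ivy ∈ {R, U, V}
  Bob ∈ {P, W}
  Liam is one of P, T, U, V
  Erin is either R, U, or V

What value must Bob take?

The 8 variables draw from only 8 values {P, Q, R, S, T, U, V, W}, so each is used; only Grace can be Q, hence Grace = Q.
The 7 still-open variables draw from only 7 values {P, R, S, T, U, V, W}, so each is used; only Dave can be S, hence Dave = S.
The 6 still-open variables together cover exactly {P, R, T, U, V, W} — 6 values for 6 variables — and W appears only in Bob's list, so Bob = W.

W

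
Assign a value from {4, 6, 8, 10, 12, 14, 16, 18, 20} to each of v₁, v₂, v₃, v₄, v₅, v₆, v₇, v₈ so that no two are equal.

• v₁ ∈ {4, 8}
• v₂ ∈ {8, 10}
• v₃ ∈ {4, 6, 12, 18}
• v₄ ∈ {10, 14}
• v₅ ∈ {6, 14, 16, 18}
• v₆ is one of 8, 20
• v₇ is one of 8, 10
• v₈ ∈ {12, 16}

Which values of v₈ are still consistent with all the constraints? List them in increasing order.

12, 16

v₂ and v₇ share exactly the 2 values {8, 10}; by pigeonhole those values go to them, so strike 8, 10 from v₁, v₄, v₆.
That leaves v₁ = 4. Strike 4 from v₃.
v₄ must be 14 (only option left). Remove 14 from v₅.
v₆ has just one choice, so v₆ = 20.
No further eliminations apply; v₈ can still be any of 12, 16.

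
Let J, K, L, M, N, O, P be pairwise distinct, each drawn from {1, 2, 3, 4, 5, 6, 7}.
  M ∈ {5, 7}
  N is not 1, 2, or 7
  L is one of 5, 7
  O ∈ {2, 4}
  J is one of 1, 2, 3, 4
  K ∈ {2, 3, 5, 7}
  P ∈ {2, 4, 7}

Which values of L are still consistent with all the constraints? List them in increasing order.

The 7 variables together cover exactly {1, 2, 3, 4, 5, 6, 7} — 7 values for 7 variables — and 1 appears only in J's list, so J = 1.
The 6 still-open variables draw from only 6 values {2, 3, 4, 5, 6, 7}, so each is used; only N can be 6, hence N = 6.
The 5 still-open variables together cover exactly {2, 3, 4, 5, 7} — 5 values for 5 variables — and 3 appears only in K's list, so K = 3.
L and M between them cover only {5, 7} — a naked pair. Remove those values from P.
No further eliminations apply; L can still be any of 5, 7.

5, 7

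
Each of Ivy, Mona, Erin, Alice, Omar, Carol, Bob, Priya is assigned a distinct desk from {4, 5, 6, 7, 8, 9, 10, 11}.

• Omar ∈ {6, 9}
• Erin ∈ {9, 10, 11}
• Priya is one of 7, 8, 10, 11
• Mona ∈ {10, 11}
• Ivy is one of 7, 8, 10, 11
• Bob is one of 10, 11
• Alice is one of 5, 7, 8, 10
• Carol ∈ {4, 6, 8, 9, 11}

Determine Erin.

Among the 8 variables, 4 fits only Carol (and all 8 values in {4, 5, 6, 7, 8, 9, 10, 11} must be used), so Carol = 4.
The 7 still-open variables draw from only 7 values {5, 6, 7, 8, 9, 10, 11}, so each is used; only Alice can be 5, hence Alice = 5.
The 6 still-open variables draw from only 6 values {6, 7, 8, 9, 10, 11}, so each is used; only Omar can be 6, hence Omar = 6.
Among the 5 still-open variables, 9 fits only Erin (and all 5 values in {7, 8, 9, 10, 11} must be used), so Erin = 9.

9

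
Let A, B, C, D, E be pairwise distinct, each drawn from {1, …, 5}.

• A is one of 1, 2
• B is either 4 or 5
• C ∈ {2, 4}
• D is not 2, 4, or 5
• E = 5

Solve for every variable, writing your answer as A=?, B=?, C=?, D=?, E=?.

A=1, B=4, C=2, D=3, E=5

E has just one choice, so E = 5. Strike 5 from B.
B has just one choice, so B = 4. Remove 4 from C.
That leaves C = 2. Strike 2 from A.
A's domain is down to {1}, so A = 1. Remove 1 from D.
D must be 3 (only option left).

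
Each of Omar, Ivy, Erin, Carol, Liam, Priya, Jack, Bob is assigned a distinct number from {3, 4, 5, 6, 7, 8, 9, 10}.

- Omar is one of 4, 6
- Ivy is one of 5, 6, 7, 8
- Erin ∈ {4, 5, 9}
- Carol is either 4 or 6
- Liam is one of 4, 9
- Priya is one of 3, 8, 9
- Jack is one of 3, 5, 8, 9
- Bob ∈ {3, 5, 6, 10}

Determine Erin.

5

Among the 8 variables, 7 fits only Ivy (and all 8 values in {3, 4, 5, 6, 7, 8, 9, 10} must be used), so Ivy = 7.
Among the 7 still-open variables, 10 fits only Bob (and all 7 values in {3, 4, 5, 6, 8, 9, 10} must be used), so Bob = 10.
The 2 variables Omar and Carol are confined to {4, 6}, which locks those values in; drop them from Erin, Liam.
Liam has just one choice, so Liam = 9. Eliminate 9 elsewhere: Erin, Priya, Jack.
So Erin = 5.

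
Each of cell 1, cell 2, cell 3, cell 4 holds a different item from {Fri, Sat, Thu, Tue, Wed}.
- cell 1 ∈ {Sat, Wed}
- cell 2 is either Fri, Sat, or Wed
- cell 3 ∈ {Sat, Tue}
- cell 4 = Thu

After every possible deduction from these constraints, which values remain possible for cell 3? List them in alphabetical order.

Sat, Tue

cell 4 must be Thu (only option left).
No further eliminations apply; cell 3 can still be any of Sat, Tue.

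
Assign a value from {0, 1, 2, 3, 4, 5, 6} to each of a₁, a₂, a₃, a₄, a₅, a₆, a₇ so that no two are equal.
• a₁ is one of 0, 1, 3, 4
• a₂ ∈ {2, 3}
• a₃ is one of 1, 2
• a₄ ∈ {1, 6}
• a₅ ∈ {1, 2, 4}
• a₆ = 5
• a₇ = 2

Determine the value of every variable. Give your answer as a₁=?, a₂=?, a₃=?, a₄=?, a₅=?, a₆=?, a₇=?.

a₁=0, a₂=3, a₃=1, a₄=6, a₅=4, a₆=5, a₇=2

a₆'s domain is down to {5}, so a₆ = 5.
a₇ has just one choice, so a₇ = 2. Remove 2 from a₂, a₃, a₅.
That leaves a₂ = 3. Eliminate 3 elsewhere: a₁.
That leaves a₃ = 1. Strike 1 from a₁, a₄, a₅.
a₄'s domain is down to {6}, so a₄ = 6.
That leaves a₅ = 4. So a₁ can't be 4.
a₁'s domain is down to {0}, so a₁ = 0.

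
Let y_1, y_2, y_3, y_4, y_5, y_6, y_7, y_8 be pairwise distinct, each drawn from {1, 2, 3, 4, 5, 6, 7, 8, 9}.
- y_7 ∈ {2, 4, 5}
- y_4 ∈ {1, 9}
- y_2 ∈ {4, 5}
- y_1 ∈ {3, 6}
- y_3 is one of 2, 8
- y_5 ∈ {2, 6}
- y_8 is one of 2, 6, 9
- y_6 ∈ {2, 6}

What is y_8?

Among the 8 variables, 1 fits only y_4 (and all 8 values in {1, 2, 3, 4, 5, 6, 8, 9} must be used), so y_4 = 1.
The 7 still-open variables together cover exactly {2, 3, 4, 5, 6, 8, 9} — 7 values for 7 variables — and 3 appears only in y_1's list, so y_1 = 3.
The 6 still-open variables together cover exactly {2, 4, 5, 6, 8, 9} — 6 values for 6 variables — and 8 appears only in y_3's list, so y_3 = 8.
The 5 still-open variables together cover exactly {2, 4, 5, 6, 9} — 5 values for 5 variables — and 9 appears only in y_8's list, so y_8 = 9.

9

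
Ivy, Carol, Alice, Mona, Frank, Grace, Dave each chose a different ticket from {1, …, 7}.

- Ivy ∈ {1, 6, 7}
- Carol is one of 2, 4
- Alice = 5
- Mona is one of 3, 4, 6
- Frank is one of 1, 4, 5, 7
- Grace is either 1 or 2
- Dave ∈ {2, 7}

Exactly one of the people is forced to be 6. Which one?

Ivy

Alice's domain is down to {5}, so Alice = 5. So Frank can't be 5.
The 6 still-open variables draw from only 6 values {1, 2, 3, 4, 6, 7}, so each is used; only Mona can be 3, hence Mona = 3.
Among the 5 still-open variables, 6 fits only Ivy (and all 5 values in {1, 2, 4, 6, 7} must be used), so Ivy = 6.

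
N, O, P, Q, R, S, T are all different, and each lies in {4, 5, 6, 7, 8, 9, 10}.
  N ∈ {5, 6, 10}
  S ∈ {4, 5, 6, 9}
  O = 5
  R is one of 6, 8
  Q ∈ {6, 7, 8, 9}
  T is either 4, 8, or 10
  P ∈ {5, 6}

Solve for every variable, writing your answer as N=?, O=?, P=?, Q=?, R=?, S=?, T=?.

O must be 5 (only option left). Strike 5 from N, P, S.
P has just one choice, so P = 6. Eliminate 6 elsewhere: N, Q, R, S.
R must be 8 (only option left). Eliminate 8 elsewhere: Q, T.
N must be 10 (only option left). Strike 10 from T.
That leaves T = 4. Eliminate 4 elsewhere: S.
S must be 9 (only option left). So Q can't be 9.
Q has just one choice, so Q = 7.

N=10, O=5, P=6, Q=7, R=8, S=9, T=4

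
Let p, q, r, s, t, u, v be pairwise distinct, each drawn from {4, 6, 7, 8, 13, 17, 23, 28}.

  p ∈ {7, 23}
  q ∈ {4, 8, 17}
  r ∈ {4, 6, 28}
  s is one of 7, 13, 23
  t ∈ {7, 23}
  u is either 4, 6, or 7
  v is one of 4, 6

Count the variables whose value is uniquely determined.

p and t between them cover only {7, 23} — a naked pair. Remove those values from s, u.
That leaves s = 13.
u and v share exactly the 2 values {4, 6}; by pigeonhole those values go to them, so strike 4, 6 from q, r.
r has just one choice, so r = 28.
Determined: r=28, s=13. The other variables each still have more than one consistent value. That makes 2.

2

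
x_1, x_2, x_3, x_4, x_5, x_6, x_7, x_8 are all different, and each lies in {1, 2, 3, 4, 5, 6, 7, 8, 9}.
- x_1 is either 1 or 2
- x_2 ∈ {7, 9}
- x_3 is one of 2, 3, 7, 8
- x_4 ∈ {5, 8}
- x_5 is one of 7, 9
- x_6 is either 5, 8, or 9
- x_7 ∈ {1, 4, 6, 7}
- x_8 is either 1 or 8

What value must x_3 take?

3

x_2 and x_5 share exactly the 2 values {7, 9}; by pigeonhole those values go to them, so strike 7, 9 from x_3, x_6, x_7.
The 2 variables x_4 and x_6 are confined to {5, 8}, which locks those values in; drop them from x_3, x_8.
That leaves x_8 = 1. So x_1, x_7 can't be 1.
x_1 must be 2 (only option left). Strike 2 from x_3.
So x_3 = 3.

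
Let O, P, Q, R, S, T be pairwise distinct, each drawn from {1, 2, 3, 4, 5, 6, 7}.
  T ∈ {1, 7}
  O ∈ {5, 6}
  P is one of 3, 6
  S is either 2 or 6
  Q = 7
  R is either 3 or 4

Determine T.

1

Q's domain is down to {7}, so Q = 7. So T can't be 7.
So T = 1.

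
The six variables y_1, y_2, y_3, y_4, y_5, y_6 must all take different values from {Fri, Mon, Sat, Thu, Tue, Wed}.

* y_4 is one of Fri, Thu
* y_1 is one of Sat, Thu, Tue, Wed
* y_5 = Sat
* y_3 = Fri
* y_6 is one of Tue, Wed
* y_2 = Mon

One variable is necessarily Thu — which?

y_4

y_2 has just one choice, so y_2 = Mon.
y_3's domain is down to {Fri}, so y_3 = Fri. So y_4 can't be Fri.
So Thu goes to y_4.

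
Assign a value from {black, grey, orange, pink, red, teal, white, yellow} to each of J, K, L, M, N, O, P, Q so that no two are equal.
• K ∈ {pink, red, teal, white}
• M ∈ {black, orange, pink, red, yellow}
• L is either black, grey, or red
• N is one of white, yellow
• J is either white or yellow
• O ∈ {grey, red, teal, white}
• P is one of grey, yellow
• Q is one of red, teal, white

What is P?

grey

Among the 8 variables, orange fits only M (and all 8 values in {black, grey, orange, pink, red, teal, white, yellow} must be used), so M = orange.
The 7 still-open variables draw from only 7 values {black, grey, pink, red, teal, white, yellow}, so each is used; only L can be black, hence L = black.
The 6 still-open variables together cover exactly {grey, pink, red, teal, white, yellow} — 6 values for 6 variables — and pink appears only in K's list, so K = pink.
The 2 variables J and N are confined to {white, yellow}, which locks those values in; drop them from O, P, Q.
So P = grey.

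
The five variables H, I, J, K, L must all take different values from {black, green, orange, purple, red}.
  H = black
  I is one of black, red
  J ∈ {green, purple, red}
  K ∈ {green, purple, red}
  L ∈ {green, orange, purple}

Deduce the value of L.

H's domain is down to {black}, so H = black. Strike black from I.
That leaves I = red. Remove red from J, K.
The 3 still-open variables together cover exactly {green, orange, purple} — 3 values for 3 variables — and orange appears only in L's list, so L = orange.

orange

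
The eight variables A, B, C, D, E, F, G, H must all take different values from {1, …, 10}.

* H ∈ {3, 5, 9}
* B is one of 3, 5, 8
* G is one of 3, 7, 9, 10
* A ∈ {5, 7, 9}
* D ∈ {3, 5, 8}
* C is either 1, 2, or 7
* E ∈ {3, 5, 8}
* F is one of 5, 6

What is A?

B, D, E share exactly the 3 values {3, 5, 8}; by pigeonhole those values go to them, so strike 3, 5, 8 from A, F, G, H.
F has just one choice, so F = 6.
H must be 9 (only option left). Eliminate 9 elsewhere: A, G.
So A = 7.

7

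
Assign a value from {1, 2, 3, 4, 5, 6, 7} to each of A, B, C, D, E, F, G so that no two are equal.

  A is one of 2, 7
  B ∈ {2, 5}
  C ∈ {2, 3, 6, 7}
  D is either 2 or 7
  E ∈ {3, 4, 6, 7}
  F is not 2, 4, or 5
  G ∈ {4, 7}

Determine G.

4

Among the 7 variables, 1 fits only F (and all 7 values in {1, 2, 3, 4, 5, 6, 7} must be used), so F = 1.
The 6 still-open variables draw from only 6 values {2, 3, 4, 5, 6, 7}, so each is used; only B can be 5, hence B = 5.
A and D between them cover only {2, 7} — a naked pair. Remove those values from C, E, G.
So G = 4.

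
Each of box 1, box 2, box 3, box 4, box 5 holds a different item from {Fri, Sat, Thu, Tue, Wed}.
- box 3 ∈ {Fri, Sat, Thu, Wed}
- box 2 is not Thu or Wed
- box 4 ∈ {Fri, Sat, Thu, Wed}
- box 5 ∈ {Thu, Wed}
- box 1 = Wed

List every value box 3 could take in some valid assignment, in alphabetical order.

box 1 must be Wed (only option left). Remove Wed from box 3, box 4, box 5.
box 5 must be Thu (only option left). So box 3, box 4 can't be Thu.
The 3 still-open variables together cover exactly {Fri, Sat, Tue} — 3 values for 3 variables — and Tue appears only in box 2's list, so box 2 = Tue.
No further eliminations apply; box 3 can still be any of Fri, Sat.

Fri, Sat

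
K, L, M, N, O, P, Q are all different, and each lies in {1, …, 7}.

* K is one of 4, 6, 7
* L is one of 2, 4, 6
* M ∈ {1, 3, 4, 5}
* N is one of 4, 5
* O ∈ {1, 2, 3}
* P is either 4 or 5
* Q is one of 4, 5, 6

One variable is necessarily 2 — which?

L

Among the 7 variables, 7 fits only K (and all 7 values in {1, 2, 3, 4, 5, 6, 7} must be used), so K = 7.
N and P between them cover only {4, 5} — a naked pair. Remove those values from L, M, Q.
Q has just one choice, so Q = 6. Remove 6 from L.
So 2 goes to L.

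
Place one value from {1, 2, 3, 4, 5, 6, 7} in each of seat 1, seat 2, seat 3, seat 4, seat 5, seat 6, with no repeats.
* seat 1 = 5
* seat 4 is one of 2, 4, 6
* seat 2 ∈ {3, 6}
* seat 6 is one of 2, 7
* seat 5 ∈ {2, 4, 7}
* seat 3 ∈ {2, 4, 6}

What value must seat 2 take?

3

seat 1's domain is down to {5}, so seat 1 = 5.
Among the 5 still-open variables, 3 fits only seat 2 (and all 5 values in {2, 3, 4, 6, 7} must be used), so seat 2 = 3.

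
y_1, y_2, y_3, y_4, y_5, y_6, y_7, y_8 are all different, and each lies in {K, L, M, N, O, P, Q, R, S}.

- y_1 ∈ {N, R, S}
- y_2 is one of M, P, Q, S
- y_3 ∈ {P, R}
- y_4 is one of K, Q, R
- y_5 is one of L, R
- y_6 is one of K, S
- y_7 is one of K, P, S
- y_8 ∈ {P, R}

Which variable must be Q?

The 8 variables together cover exactly {K, L, M, N, P, Q, R, S} — 8 values for 8 variables — and L appears only in y_5's list, so y_5 = L.
The 7 still-open variables draw from only 7 values {K, M, N, P, Q, R, S}, so each is used; only y_2 can be M, hence y_2 = M.
The 6 still-open variables draw from only 6 values {K, N, P, Q, R, S}, so each is used; only y_1 can be N, hence y_1 = N.
Among the 5 still-open variables, Q fits only y_4 (and all 5 values in {K, P, Q, R, S} must be used), so y_4 = Q.

y_4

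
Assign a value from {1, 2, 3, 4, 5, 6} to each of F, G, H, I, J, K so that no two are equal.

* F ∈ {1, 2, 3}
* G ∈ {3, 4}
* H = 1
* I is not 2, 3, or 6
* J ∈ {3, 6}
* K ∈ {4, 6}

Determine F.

2

H's domain is down to {1}, so H = 1. Remove 1 from F, I.
The 5 still-open variables together cover exactly {2, 3, 4, 5, 6} — 5 values for 5 variables — and 2 appears only in F's list, so F = 2.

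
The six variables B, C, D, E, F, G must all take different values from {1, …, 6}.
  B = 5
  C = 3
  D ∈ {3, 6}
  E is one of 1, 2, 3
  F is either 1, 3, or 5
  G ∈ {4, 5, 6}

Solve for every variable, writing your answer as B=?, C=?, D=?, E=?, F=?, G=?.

B=5, C=3, D=6, E=2, F=1, G=4

B has just one choice, so B = 5. Eliminate 5 elsewhere: F, G.
C must be 3 (only option left). Strike 3 from D, E, F.
That leaves D = 6. Eliminate 6 elsewhere: G.
F has just one choice, so F = 1. Eliminate 1 elsewhere: E.
G's domain is down to {4}, so G = 4.
E's domain is down to {2}, so E = 2.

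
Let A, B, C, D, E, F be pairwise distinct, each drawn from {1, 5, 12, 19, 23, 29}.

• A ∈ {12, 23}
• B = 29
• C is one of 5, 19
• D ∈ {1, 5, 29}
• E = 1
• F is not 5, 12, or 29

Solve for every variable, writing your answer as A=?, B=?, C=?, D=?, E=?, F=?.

A=12, B=29, C=19, D=5, E=1, F=23

B must be 29 (only option left). So D can't be 29.
E has just one choice, so E = 1. Strike 1 from D, F.
D must be 5 (only option left). So C can't be 5.
C has just one choice, so C = 19. Eliminate 19 elsewhere: F.
F's domain is down to {23}, so F = 23. Strike 23 from A.
That leaves A = 12.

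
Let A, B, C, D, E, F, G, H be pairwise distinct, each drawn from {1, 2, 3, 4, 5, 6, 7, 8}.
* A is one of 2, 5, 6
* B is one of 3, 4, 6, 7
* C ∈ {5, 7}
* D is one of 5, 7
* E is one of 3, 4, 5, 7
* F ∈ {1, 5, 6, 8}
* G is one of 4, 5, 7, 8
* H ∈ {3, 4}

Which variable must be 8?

The 8 variables draw from only 8 values {1, 2, 3, 4, 5, 6, 7, 8}, so each is used; only F can be 1, hence F = 1.
Among the 7 still-open variables, 2 fits only A (and all 7 values in {2, 3, 4, 5, 6, 7, 8} must be used), so A = 2.
Among the 6 still-open variables, 6 fits only B (and all 6 values in {3, 4, 5, 6, 7, 8} must be used), so B = 6.
The 5 still-open variables draw from only 5 values {3, 4, 5, 7, 8}, so each is used; only G can be 8, hence G = 8.

G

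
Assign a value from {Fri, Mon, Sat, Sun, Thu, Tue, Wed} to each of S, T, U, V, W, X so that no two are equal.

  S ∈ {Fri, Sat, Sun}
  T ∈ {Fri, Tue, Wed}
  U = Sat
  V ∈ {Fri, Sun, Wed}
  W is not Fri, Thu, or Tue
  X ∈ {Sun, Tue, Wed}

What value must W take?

Mon

U must be Sat (only option left). Remove Sat from S, W.
The 5 still-open variables draw from only 5 values {Fri, Mon, Sun, Tue, Wed}, so each is used; only W can be Mon, hence W = Mon.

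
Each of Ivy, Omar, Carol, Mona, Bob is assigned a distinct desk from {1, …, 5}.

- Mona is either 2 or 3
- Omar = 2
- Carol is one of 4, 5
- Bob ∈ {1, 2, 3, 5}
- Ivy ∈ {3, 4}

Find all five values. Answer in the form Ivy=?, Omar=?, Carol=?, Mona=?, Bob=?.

Omar has just one choice, so Omar = 2. Remove 2 from Mona, Bob.
Mona's domain is down to {3}, so Mona = 3. Remove 3 from Ivy, Bob.
Ivy has just one choice, so Ivy = 4. Eliminate 4 elsewhere: Carol.
Carol has just one choice, so Carol = 5. Eliminate 5 elsewhere: Bob.
That leaves Bob = 1.

Ivy=4, Omar=2, Carol=5, Mona=3, Bob=1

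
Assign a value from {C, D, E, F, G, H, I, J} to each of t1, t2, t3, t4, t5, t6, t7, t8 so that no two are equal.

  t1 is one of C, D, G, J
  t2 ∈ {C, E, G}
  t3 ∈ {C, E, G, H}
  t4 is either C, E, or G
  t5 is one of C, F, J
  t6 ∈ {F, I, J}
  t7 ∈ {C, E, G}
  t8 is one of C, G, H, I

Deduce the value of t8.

I

The 8 variables draw from only 8 values {C, D, E, F, G, H, I, J}, so each is used; only t1 can be D, hence t1 = D.
t2, t4, t7 share exactly the 3 values {C, E, G}; by pigeonhole those values go to them, so strike C, E, G from t3, t5, t8.
t3 must be H (only option left). Remove H from t8.
So t8 = I.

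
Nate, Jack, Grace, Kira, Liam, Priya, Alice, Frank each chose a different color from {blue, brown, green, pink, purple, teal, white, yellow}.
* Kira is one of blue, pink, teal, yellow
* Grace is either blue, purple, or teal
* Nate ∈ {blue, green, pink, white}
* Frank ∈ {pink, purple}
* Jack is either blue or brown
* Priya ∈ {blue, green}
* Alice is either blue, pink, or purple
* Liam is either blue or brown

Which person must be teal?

Grace

Among the 8 variables, white fits only Nate (and all 8 values in {blue, brown, green, pink, purple, teal, white, yellow} must be used), so Nate = white.
Among the 7 still-open variables, green fits only Priya (and all 7 values in {blue, brown, green, pink, purple, teal, yellow} must be used), so Priya = green.
Among the 6 still-open variables, yellow fits only Kira (and all 6 values in {blue, brown, pink, purple, teal, yellow} must be used), so Kira = yellow.
The 5 still-open variables together cover exactly {blue, brown, pink, purple, teal} — 5 values for 5 variables — and teal appears only in Grace's list, so Grace = teal.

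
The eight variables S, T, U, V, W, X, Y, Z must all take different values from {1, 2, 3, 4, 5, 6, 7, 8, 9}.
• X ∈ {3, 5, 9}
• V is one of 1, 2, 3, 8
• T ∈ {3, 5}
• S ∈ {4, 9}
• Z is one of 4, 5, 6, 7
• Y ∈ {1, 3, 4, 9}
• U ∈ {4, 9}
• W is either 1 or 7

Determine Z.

S and U share exactly the 2 values {4, 9}; by pigeonhole those values go to them, so strike 4, 9 from X, Y, Z.
T and X share exactly the 2 values {3, 5}; by pigeonhole those values go to them, so strike 3, 5 from V, Y, Z.
Y has just one choice, so Y = 1. Eliminate 1 elsewhere: V, W.
W must be 7 (only option left). So Z can't be 7.
So Z = 6.

6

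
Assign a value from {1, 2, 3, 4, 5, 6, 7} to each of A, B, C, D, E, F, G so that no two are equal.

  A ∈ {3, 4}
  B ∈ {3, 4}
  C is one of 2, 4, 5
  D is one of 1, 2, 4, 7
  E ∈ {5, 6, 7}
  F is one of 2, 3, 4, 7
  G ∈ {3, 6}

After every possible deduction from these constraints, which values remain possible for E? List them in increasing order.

The 7 variables together cover exactly {1, 2, 3, 4, 5, 6, 7} — 7 values for 7 variables — and 1 appears only in D's list, so D = 1.
The 2 variables A and B are confined to {3, 4}, which locks those values in; drop them from C, F, G.
G's domain is down to {6}, so G = 6. Eliminate 6 elsewhere: E.
No further eliminations apply; E can still be any of 5, 7.

5, 7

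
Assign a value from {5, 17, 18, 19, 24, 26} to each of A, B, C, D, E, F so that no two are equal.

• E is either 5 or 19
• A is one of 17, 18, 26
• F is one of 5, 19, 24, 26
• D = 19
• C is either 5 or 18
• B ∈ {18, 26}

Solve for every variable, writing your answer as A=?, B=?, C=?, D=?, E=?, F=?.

A=17, B=26, C=18, D=19, E=5, F=24

D must be 19 (only option left). Strike 19 from E, F.
E must be 5 (only option left). Strike 5 from C, F.
C's domain is down to {18}, so C = 18. So A, B can't be 18.
B has just one choice, so B = 26. Strike 26 from A, F.
That leaves F = 24.
A must be 17 (only option left).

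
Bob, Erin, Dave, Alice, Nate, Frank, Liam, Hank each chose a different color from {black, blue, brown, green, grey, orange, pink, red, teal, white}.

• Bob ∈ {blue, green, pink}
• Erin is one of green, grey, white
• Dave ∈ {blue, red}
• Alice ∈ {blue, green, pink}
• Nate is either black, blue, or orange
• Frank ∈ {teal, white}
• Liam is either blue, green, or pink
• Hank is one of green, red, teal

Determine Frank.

white

Bob, Alice, Liam between them cover only {blue, green, pink} — a naked triple. Remove those values from Erin, Dave, Nate, Hank.
Dave's domain is down to {red}, so Dave = red. Strike red from Hank.
Hank must be teal (only option left). So Frank can't be teal.
So Frank = white.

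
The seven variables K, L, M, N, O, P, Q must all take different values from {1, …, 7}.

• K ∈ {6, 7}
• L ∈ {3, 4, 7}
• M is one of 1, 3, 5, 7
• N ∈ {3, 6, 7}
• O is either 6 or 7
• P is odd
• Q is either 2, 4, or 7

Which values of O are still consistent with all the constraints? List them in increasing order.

6, 7

The 7 variables draw from only 7 values {1, 2, 3, 4, 5, 6, 7}, so each is used; only Q can be 2, hence Q = 2.
The 6 still-open variables together cover exactly {1, 3, 4, 5, 6, 7} — 6 values for 6 variables — and 4 appears only in L's list, so L = 4.
K and O share exactly the 2 values {6, 7}; by pigeonhole those values go to them, so strike 6, 7 from M, N, P.
N must be 3 (only option left). So M, P can't be 3.
No further eliminations apply; O can still be any of 6, 7.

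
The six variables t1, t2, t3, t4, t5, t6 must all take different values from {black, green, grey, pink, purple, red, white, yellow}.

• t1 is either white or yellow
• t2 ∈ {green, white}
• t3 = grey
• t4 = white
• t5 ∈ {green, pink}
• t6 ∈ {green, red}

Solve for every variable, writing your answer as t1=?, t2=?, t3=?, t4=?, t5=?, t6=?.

t1=yellow, t2=green, t3=grey, t4=white, t5=pink, t6=red

t3 must be grey (only option left).
That leaves t4 = white. Remove white from t1, t2.
t1 has just one choice, so t1 = yellow.
t2 must be green (only option left). Strike green from t5, t6.
That leaves t5 = pink.
t6 must be red (only option left).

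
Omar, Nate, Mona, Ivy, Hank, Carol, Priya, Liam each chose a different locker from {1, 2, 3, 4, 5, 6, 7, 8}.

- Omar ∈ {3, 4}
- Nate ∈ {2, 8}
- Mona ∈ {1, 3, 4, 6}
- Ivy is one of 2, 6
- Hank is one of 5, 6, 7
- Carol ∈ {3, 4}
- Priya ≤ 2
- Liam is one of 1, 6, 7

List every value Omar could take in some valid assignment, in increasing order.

The 8 variables draw from only 8 values {1, 2, 3, 4, 5, 6, 7, 8}, so each is used; only Hank can be 5, hence Hank = 5.
The 7 still-open variables together cover exactly {1, 2, 3, 4, 6, 7, 8} — 7 values for 7 variables — and 7 appears only in Liam's list, so Liam = 7.
Among the 6 still-open variables, 8 fits only Nate (and all 6 values in {1, 2, 3, 4, 6, 8} must be used), so Nate = 8.
Omar and Carol between them cover only {3, 4} — a naked pair. Remove those values from Mona.
No further eliminations apply; Omar can still be any of 3, 4.

3, 4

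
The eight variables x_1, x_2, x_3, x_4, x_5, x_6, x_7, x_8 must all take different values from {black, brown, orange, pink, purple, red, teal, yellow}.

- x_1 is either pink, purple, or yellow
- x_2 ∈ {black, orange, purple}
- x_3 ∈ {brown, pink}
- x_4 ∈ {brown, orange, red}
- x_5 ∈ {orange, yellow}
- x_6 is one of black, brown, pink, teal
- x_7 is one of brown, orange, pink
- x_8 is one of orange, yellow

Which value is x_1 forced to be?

Among the 8 variables, red fits only x_4 (and all 8 values in {black, brown, orange, pink, purple, red, teal, yellow} must be used), so x_4 = red.
Among the 7 still-open variables, teal fits only x_6 (and all 7 values in {black, brown, orange, pink, purple, teal, yellow} must be used), so x_6 = teal.
Among the 6 still-open variables, black fits only x_2 (and all 6 values in {black, brown, orange, pink, purple, yellow} must be used), so x_2 = black.
The 5 still-open variables together cover exactly {brown, orange, pink, purple, yellow} — 5 values for 5 variables — and purple appears only in x_1's list, so x_1 = purple.

purple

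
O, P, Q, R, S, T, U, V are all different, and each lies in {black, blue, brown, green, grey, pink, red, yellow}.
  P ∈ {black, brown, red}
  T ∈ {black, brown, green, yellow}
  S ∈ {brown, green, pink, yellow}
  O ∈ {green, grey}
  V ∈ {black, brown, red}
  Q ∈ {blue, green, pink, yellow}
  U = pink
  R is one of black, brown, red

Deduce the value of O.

U must be pink (only option left). Strike pink from Q, S.
Among the 7 still-open variables, blue fits only Q (and all 7 values in {black, blue, brown, green, grey, red, yellow} must be used), so Q = blue.
The 6 still-open variables together cover exactly {black, brown, green, grey, red, yellow} — 6 values for 6 variables — and grey appears only in O's list, so O = grey.

grey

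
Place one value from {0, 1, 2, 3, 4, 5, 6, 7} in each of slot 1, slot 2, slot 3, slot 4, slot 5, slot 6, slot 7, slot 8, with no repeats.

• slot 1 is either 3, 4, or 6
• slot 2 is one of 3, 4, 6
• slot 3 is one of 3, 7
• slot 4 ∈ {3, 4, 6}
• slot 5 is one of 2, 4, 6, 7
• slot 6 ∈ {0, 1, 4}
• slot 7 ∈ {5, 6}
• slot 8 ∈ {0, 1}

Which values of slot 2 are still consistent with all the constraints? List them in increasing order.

3, 4, 6

The 8 variables draw from only 8 values {0, 1, 2, 3, 4, 5, 6, 7}, so each is used; only slot 5 can be 2, hence slot 5 = 2.
The 7 still-open variables draw from only 7 values {0, 1, 3, 4, 5, 6, 7}, so each is used; only slot 7 can be 5, hence slot 7 = 5.
The 6 still-open variables draw from only 6 values {0, 1, 3, 4, 6, 7}, so each is used; only slot 3 can be 7, hence slot 3 = 7.
The 3 variables slot 1, slot 2, slot 4 are confined to {3, 4, 6}, which locks those values in; drop them from slot 6.
No further eliminations apply; slot 2 can still be any of 3, 4, 6.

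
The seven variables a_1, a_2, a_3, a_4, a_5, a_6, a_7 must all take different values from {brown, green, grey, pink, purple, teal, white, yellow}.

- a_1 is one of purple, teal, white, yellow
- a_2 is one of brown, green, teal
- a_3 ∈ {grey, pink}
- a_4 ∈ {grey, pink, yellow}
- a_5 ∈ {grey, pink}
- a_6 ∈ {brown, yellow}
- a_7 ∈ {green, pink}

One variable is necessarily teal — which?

a_2

a_3 and a_5 share exactly the 2 values {grey, pink}; by pigeonhole those values go to them, so strike grey, pink from a_4, a_7.
That leaves a_4 = yellow. Eliminate yellow elsewhere: a_1, a_6.
That leaves a_6 = brown. Eliminate brown elsewhere: a_2.
That leaves a_7 = green. Eliminate green elsewhere: a_2.
So teal goes to a_2.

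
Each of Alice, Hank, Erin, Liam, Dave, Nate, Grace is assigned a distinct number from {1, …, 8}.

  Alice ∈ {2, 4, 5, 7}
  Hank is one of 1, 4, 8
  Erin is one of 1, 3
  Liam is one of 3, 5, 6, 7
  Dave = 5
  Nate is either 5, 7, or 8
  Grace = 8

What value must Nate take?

Dave must be 5 (only option left). Strike 5 from Alice, Liam, Nate.
Grace's domain is down to {8}, so Grace = 8. Remove 8 from Hank, Nate.
So Nate = 7.

7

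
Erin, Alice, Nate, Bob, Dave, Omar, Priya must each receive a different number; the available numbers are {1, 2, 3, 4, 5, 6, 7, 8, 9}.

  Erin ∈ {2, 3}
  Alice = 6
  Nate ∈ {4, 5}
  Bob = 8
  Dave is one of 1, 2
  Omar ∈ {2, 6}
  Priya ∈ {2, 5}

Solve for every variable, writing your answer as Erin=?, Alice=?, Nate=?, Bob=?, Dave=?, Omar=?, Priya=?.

Erin=3, Alice=6, Nate=4, Bob=8, Dave=1, Omar=2, Priya=5

Alice's domain is down to {6}, so Alice = 6. Strike 6 from Omar.
That leaves Bob = 8.
Omar has just one choice, so Omar = 2. Eliminate 2 elsewhere: Erin, Dave, Priya.
Priya has just one choice, so Priya = 5. Strike 5 from Nate.
Erin must be 3 (only option left).
That leaves Nate = 4.
Dave's domain is down to {1}, so Dave = 1.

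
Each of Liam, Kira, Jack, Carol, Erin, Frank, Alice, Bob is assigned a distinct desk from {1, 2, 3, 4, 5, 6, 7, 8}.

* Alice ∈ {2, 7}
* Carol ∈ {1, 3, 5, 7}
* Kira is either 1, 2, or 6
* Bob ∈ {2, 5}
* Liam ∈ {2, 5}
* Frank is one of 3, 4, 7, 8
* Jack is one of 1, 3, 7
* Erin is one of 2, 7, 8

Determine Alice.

Among the 8 variables, 4 fits only Frank (and all 8 values in {1, 2, 3, 4, 5, 6, 7, 8} must be used), so Frank = 4.
The 7 still-open variables together cover exactly {1, 2, 3, 5, 6, 7, 8} — 7 values for 7 variables — and 6 appears only in Kira's list, so Kira = 6.
The 6 still-open variables draw from only 6 values {1, 2, 3, 5, 7, 8}, so each is used; only Erin can be 8, hence Erin = 8.
The 2 variables Liam and Bob are confined to {2, 5}, which locks those values in; drop them from Carol, Alice.
So Alice = 7.

7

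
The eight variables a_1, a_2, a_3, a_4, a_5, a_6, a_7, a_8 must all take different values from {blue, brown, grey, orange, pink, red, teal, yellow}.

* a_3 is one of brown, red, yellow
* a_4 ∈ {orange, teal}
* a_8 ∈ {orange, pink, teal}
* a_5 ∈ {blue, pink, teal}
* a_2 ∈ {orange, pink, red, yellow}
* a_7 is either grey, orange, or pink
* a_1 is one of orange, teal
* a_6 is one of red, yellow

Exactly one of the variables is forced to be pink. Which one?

a_8

Among the 8 variables, blue fits only a_5 (and all 8 values in {blue, brown, grey, orange, pink, red, teal, yellow} must be used), so a_5 = blue.
The 7 still-open variables draw from only 7 values {brown, grey, orange, pink, red, teal, yellow}, so each is used; only a_3 can be brown, hence a_3 = brown.
The 6 still-open variables draw from only 6 values {grey, orange, pink, red, teal, yellow}, so each is used; only a_7 can be grey, hence a_7 = grey.
The 2 variables a_1 and a_4 are confined to {orange, teal}, which locks those values in; drop them from a_2, a_8.
So pink goes to a_8.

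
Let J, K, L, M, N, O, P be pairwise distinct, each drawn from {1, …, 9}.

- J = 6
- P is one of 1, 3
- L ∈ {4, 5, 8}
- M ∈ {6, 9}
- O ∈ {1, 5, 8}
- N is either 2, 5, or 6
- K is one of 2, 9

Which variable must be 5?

N

J has just one choice, so J = 6. Eliminate 6 elsewhere: M, N.
M has just one choice, so M = 9. So K can't be 9.
K has just one choice, so K = 2. Eliminate 2 elsewhere: N.
So 5 goes to N.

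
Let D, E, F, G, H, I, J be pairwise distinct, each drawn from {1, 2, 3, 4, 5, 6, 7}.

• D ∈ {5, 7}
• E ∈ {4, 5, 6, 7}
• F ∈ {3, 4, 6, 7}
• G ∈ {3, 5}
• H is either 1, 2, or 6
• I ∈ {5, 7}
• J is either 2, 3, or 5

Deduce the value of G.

3

The 7 variables together cover exactly {1, 2, 3, 4, 5, 6, 7} — 7 values for 7 variables — and 1 appears only in H's list, so H = 1.
The 6 still-open variables draw from only 6 values {2, 3, 4, 5, 6, 7}, so each is used; only J can be 2, hence J = 2.
The 2 variables D and I are confined to {5, 7}, which locks those values in; drop them from E, F, G.
So G = 3.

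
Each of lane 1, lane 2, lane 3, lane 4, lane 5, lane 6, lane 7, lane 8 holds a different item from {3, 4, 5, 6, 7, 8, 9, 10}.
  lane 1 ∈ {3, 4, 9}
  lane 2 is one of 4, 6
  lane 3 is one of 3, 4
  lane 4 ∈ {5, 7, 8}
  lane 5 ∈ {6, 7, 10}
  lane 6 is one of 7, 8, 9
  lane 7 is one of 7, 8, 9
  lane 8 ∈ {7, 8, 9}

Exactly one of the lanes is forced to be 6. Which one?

lane 2

Among the 8 variables, 5 fits only lane 4 (and all 8 values in {3, 4, 5, 6, 7, 8, 9, 10} must be used), so lane 4 = 5.
Among the 7 still-open variables, 10 fits only lane 5 (and all 7 values in {3, 4, 6, 7, 8, 9, 10} must be used), so lane 5 = 10.
The 6 still-open variables draw from only 6 values {3, 4, 6, 7, 8, 9}, so each is used; only lane 2 can be 6, hence lane 2 = 6.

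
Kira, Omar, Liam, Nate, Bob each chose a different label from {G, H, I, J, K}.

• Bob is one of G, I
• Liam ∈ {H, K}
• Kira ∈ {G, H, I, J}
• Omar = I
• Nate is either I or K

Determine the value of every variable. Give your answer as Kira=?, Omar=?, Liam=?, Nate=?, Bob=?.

Kira=J, Omar=I, Liam=H, Nate=K, Bob=G

Omar must be I (only option left). Strike I from Kira, Nate, Bob.
Nate's domain is down to {K}, so Nate = K. Strike K from Liam.
That leaves Bob = G. Strike G from Kira.
Liam has just one choice, so Liam = H. So Kira can't be H.
Kira has just one choice, so Kira = J.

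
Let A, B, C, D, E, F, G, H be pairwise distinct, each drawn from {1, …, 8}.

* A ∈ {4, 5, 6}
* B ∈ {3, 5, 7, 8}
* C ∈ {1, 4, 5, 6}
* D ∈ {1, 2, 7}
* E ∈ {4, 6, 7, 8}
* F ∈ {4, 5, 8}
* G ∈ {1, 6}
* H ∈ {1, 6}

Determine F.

8

The 8 variables draw from only 8 values {1, 2, 3, 4, 5, 6, 7, 8}, so each is used; only D can be 2, hence D = 2.
Among the 7 still-open variables, 3 fits only B (and all 7 values in {1, 3, 4, 5, 6, 7, 8} must be used), so B = 3.
Among the 6 still-open variables, 7 fits only E (and all 6 values in {1, 4, 5, 6, 7, 8} must be used), so E = 7.
The 5 still-open variables together cover exactly {1, 4, 5, 6, 8} — 5 values for 5 variables — and 8 appears only in F's list, so F = 8.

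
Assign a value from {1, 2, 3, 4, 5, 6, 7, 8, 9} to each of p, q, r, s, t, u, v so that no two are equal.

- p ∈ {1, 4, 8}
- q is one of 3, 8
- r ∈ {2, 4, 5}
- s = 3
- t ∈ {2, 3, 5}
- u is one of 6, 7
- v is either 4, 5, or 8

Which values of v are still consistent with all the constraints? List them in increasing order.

s has just one choice, so s = 3. So q, t can't be 3.
q must be 8 (only option left). Strike 8 from p, v.
r, t, v share exactly the 3 values {2, 4, 5}; by pigeonhole those values go to them, so strike 2, 4, 5 from p.
p has just one choice, so p = 1.
No further eliminations apply; v can still be any of 4, 5.

4, 5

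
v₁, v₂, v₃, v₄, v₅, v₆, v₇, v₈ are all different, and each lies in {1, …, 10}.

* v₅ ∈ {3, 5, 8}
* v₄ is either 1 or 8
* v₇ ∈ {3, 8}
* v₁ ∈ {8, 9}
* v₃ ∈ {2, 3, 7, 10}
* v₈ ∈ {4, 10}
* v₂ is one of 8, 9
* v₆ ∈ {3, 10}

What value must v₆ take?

10

The 2 variables v₁ and v₂ are confined to {8, 9}, which locks those values in; drop them from v₄, v₅, v₇.
v₄ has just one choice, so v₄ = 1.
v₇'s domain is down to {3}, so v₇ = 3. So v₃, v₅, v₆ can't be 3.
So v₆ = 10.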